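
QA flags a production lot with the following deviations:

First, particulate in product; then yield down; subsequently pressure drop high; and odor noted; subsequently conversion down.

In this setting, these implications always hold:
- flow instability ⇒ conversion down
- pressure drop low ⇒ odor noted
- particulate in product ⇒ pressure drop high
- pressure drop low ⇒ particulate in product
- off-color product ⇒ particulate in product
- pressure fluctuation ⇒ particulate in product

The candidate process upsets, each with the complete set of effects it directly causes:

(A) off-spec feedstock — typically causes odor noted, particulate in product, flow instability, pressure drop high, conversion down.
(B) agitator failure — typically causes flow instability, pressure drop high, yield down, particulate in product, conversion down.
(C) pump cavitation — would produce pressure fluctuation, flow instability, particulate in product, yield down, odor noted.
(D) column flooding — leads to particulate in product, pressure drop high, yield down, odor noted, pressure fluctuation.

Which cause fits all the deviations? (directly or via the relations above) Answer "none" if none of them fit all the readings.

C

Testing each hypothesis:
(A) off-spec feedstock — does not account for yield down
(B) agitator failure — particulate in product +; yield down +; pressure drop high +; odor noted -; conversion down +
(C) pump cavitation — particulate in product +; yield down +; pressure drop high + (via particulate in product → pressure drop high); odor noted +; conversion down + (via flow instability → conversion down)
(D) column flooding — does not account for conversion down
(C) alone accounts for all the evidence.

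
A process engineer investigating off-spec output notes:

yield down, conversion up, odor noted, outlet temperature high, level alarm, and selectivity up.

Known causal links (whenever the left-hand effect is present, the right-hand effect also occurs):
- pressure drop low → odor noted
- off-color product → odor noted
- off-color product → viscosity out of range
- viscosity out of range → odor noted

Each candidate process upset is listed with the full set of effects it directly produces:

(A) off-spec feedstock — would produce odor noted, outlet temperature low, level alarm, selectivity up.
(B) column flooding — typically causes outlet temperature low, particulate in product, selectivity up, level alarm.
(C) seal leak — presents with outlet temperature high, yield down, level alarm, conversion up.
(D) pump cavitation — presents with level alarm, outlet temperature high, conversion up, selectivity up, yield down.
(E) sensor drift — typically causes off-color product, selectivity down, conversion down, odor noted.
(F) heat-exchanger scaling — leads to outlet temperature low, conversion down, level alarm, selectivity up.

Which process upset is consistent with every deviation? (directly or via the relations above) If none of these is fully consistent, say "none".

For each candidate, compare predicted effects to what was observed:
(A) off-spec feedstock — fails on yield down, conversion up, outlet temperature high (predicts outlet temperature low, not outlet temperature high)
(B) column flooding — fails on yield down, conversion up, odor noted, outlet temperature high (predicts outlet temperature low, not outlet temperature high)
(C) seal leak — does not account for odor noted, selectivity up
(D) pump cavitation — yield down ✓; conversion up ✓; odor noted ✗; outlet temperature high ✓; level alarm ✓; selectivity up ✓
(E) sensor drift — fails on yield down, conversion up, outlet temperature high, level alarm, selectivity up (predicts conversion down, not conversion up; predicts selectivity down, not selectivity up)
(F) heat-exchanger scaling — yield down ✗; conversion up ✗; odor noted ✗; outlet temperature high ✗; level alarm ✓; selectivity up ✓
None of the listed candidates fits everything.

none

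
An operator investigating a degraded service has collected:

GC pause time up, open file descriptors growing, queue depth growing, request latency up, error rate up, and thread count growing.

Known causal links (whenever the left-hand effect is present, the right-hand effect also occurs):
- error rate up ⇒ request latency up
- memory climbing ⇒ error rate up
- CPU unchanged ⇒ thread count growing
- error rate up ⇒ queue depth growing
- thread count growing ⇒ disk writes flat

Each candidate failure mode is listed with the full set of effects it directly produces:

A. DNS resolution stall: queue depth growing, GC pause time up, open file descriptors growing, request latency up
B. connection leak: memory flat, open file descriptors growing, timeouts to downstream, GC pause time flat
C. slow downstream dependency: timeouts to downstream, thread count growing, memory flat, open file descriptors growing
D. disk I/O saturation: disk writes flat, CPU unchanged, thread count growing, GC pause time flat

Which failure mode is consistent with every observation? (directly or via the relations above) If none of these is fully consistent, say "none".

Per-candidate check:
(A) DNS resolution stall — does not account for error rate up, thread count growing
(B) connection leak — GC pause time up NO; open file descriptors growing yes; queue depth growing NO; request latency up NO; error rate up NO; thread count growing NO
(C) slow downstream dependency — GC pause time up NO; open file descriptors growing yes; queue depth growing NO; request latency up NO; error rate up NO; thread count growing yes
(D) disk I/O saturation — GC pause time up NO; open file descriptors growing NO; queue depth growing NO; request latency up NO; error rate up NO; thread count growing yes
Every candidate fails on at least one observation.

none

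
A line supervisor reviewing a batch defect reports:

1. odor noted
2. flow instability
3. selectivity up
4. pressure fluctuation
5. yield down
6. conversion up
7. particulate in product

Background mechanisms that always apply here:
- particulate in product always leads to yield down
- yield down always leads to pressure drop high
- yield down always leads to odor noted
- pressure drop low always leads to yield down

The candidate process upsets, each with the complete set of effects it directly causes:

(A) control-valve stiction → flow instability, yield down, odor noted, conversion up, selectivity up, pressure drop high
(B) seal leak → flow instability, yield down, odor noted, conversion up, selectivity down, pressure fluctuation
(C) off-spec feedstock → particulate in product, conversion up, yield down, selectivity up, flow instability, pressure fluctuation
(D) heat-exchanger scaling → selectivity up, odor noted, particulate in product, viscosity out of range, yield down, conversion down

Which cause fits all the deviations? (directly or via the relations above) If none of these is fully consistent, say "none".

Checking each candidate against the observations:
(A) control-valve stiction — odor noted match; flow instability match; selectivity up match; pressure fluctuation miss; yield down match; conversion up match; particulate in product miss
(B) seal leak — fails on selectivity up, particulate in product (predicts selectivity down, not selectivity up)
(C) off-spec feedstock — accounts for every observation (odor noted by yield down → odor noted)
(D) heat-exchanger scaling — fails on flow instability, pressure fluctuation, conversion up (predicts conversion down, not conversion up)
Only (C) is consistent with every observation.

C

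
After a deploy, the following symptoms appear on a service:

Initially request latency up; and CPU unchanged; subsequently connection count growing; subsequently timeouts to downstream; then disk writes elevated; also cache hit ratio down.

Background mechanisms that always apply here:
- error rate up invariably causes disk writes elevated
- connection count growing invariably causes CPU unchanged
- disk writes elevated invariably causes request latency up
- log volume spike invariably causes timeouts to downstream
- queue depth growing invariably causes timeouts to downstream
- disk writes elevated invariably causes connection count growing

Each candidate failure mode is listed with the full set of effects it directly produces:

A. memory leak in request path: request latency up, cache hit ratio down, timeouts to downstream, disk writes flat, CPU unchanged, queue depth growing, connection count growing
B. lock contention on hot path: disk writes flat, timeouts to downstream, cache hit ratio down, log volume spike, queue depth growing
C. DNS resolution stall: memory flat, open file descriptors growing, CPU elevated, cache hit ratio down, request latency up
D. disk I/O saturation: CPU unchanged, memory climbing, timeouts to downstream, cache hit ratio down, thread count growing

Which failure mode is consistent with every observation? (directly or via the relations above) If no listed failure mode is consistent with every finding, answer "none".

For each candidate, compare predicted effects to what was observed:
(A) memory leak in request path — fails on disk writes elevated (predicts disk writes flat, not disk writes elevated)
(B) lock contention on hot path — request latency up miss; CPU unchanged miss; connection count growing miss; timeouts to downstream match; disk writes elevated miss; cache hit ratio down match
(C) DNS resolution stall — request latency up match; CPU unchanged miss; connection count growing miss; timeouts to downstream miss; disk writes elevated miss; cache hit ratio down match
(D) disk I/O saturation — request latency up miss; CPU unchanged match; connection count growing miss; timeouts to downstream match; disk writes elevated miss; cache hit ratio down match
None of the listed candidates fits everything.

none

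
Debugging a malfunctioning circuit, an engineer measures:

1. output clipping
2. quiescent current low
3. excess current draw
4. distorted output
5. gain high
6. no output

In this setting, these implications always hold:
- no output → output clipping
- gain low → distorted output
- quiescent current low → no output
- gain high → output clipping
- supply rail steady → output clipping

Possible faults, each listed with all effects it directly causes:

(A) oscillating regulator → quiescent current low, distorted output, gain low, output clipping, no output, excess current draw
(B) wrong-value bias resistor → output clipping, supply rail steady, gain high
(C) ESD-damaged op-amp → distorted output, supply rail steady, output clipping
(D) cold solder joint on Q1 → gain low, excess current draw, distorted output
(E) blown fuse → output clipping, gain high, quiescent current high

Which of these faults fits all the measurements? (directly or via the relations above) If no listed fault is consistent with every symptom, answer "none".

Per-candidate check:
(A) oscillating regulator — output clipping +; quiescent current low +; excess current draw +; distorted output +; gain high -; no output +
(B) wrong-value bias resistor — output clipping +; quiescent current low -; excess current draw -; distorted output -; gain high +; no output -
(C) ESD-damaged op-amp — output clipping +; quiescent current low -; excess current draw -; distorted output +; gain high -; no output -
(D) cold solder joint on Q1 — output clipping -; quiescent current low -; excess current draw +; distorted output +; gain high -; no output -
(E) blown fuse — output clipping +; quiescent current low -; excess current draw -; distorted output -; gain high +; no output -
None of the listed candidates fits everything.

none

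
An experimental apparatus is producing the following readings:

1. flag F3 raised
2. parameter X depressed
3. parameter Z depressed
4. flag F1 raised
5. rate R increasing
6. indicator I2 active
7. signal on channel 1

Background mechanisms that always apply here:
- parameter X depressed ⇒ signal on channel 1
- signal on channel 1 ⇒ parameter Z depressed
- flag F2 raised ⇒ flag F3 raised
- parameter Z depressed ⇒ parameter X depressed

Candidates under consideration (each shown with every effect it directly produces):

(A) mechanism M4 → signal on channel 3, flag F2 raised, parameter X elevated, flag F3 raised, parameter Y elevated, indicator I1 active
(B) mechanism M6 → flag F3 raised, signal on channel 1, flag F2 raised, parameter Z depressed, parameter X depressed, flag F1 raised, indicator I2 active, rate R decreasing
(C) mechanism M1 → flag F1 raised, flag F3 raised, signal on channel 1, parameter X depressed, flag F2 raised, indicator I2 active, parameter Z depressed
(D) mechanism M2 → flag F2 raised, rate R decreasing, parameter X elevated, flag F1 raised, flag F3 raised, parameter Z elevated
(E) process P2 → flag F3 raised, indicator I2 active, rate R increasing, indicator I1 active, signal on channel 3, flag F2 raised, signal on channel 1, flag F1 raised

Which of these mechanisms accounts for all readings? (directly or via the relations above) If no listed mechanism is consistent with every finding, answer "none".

For each candidate, compare predicted effects to what was observed:
(A) mechanism M4 — fails on parameter X depressed, parameter Z depressed, flag F1 raised, rate R increasing, indicator I2 active, signal on channel 1 (predicts parameter X elevated, not parameter X depressed)
(B) mechanism M6 — flag F3 raised +; parameter X depressed +; parameter Z depressed +; flag F1 raised +; rate R increasing -; indicator I2 active +; signal on channel 1 +
(C) mechanism M1 — does not account for rate R increasing
(D) mechanism M2 — flag F3 raised +; parameter X depressed -; parameter Z depressed -; flag F1 raised +; rate R increasing -; indicator I2 active -; signal on channel 1 -
(E) process P2 — flag F3 raised +; parameter X depressed + (through signal on channel 1 → parameter Z depressed → parameter X depressed); parameter Z depressed + (through signal on channel 1 → parameter Z depressed); flag F1 raised +; rate R increasing +; indicator I2 active +; signal on channel 1 +
Only (E) is consistent with every observation.

E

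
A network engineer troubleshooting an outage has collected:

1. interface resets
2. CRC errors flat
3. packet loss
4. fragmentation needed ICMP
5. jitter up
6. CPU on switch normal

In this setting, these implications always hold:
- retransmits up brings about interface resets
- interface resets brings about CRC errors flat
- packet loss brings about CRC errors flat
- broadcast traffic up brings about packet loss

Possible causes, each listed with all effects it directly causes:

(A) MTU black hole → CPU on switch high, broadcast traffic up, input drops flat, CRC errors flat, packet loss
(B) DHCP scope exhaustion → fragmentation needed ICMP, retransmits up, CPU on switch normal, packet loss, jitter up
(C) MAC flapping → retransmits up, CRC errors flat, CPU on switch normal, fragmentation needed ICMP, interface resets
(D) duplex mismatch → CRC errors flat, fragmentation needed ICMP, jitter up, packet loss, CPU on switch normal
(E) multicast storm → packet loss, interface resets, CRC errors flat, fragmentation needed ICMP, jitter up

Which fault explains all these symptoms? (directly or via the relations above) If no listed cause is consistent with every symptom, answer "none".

For each candidate, compare predicted effects to what was observed:
(A) MTU black hole — fails on interface resets, fragmentation needed ICMP, jitter up, CPU on switch normal (predicts CPU on switch high, not CPU on switch normal)
(B) DHCP scope exhaustion — accounts for every observation (interface resets by retransmits up → interface resets)
(C) MAC flapping — interface resets match; CRC errors flat match; packet loss miss; fragmentation needed ICMP match; jitter up miss; CPU on switch normal match
(D) duplex mismatch — interface resets miss; CRC errors flat match; packet loss match; fragmentation needed ICMP match; jitter up match; CPU on switch normal match
(E) multicast storm — interface resets match; CRC errors flat match; packet loss match; fragmentation needed ICMP match; jitter up match; CPU on switch normal miss
(B) alone accounts for all the evidence.

B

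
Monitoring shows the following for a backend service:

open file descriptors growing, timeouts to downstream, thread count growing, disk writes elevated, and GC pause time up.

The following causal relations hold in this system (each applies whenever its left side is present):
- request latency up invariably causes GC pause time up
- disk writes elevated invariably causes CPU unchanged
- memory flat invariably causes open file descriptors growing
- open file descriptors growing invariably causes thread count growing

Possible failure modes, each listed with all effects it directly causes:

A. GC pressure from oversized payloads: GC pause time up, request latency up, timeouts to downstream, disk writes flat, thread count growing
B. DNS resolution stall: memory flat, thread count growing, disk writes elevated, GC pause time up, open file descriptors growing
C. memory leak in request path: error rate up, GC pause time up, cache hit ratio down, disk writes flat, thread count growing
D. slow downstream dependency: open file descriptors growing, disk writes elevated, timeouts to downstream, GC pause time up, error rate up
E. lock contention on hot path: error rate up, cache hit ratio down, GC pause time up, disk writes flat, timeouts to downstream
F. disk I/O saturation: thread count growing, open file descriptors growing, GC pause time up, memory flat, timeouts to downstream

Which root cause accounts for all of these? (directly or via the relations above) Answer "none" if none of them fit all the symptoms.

D

Per-candidate check:
(A) GC pressure from oversized payloads — open file descriptors growing miss; timeouts to downstream match; thread count growing match; disk writes elevated miss; GC pause time up match
(B) DNS resolution stall — open file descriptors growing match; timeouts to downstream miss; thread count growing match; disk writes elevated match; GC pause time up match
(C) memory leak in request path — open file descriptors growing miss; timeouts to downstream miss; thread count growing match; disk writes elevated miss; GC pause time up match
(D) slow downstream dependency — open file descriptors growing match; timeouts to downstream match; thread count growing match (by open file descriptors growing → thread count growing); disk writes elevated match; GC pause time up match
(E) lock contention on hot path — fails on open file descriptors growing, thread count growing, disk writes elevated (predicts disk writes flat, not disk writes elevated)
(F) disk I/O saturation — open file descriptors growing match; timeouts to downstream match; thread count growing match; disk writes elevated miss; GC pause time up match
(D) alone accounts for all the evidence.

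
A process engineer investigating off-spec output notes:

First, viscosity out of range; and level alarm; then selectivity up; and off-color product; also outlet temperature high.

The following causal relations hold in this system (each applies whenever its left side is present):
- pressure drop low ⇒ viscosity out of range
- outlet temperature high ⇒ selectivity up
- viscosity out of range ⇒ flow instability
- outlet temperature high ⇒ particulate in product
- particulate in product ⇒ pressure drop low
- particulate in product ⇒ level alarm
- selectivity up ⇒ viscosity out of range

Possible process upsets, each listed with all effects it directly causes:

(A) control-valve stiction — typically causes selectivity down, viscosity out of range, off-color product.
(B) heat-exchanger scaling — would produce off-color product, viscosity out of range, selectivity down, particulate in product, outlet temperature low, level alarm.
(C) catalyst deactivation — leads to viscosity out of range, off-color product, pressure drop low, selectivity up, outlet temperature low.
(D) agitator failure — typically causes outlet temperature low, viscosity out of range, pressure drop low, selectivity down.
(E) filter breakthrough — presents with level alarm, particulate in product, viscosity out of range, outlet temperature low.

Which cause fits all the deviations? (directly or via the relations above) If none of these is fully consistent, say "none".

For each candidate, compare predicted effects to what was observed:
(A) control-valve stiction — viscosity out of range yes; level alarm NO; selectivity up NO; off-color product yes; outlet temperature high NO
(B) heat-exchanger scaling — fails on selectivity up, outlet temperature high (predicts selectivity down, not selectivity up; predicts outlet temperature low, not outlet temperature high)
(C) catalyst deactivation — viscosity out of range yes; level alarm NO; selectivity up yes; off-color product yes; outlet temperature high NO
(D) agitator failure — fails on level alarm, selectivity up, off-color product, outlet temperature high (predicts selectivity down, not selectivity up; predicts outlet temperature low, not outlet temperature high)
(E) filter breakthrough — fails on selectivity up, off-color product, outlet temperature high (predicts outlet temperature low, not outlet temperature high)
No candidate is consistent with all observations.

none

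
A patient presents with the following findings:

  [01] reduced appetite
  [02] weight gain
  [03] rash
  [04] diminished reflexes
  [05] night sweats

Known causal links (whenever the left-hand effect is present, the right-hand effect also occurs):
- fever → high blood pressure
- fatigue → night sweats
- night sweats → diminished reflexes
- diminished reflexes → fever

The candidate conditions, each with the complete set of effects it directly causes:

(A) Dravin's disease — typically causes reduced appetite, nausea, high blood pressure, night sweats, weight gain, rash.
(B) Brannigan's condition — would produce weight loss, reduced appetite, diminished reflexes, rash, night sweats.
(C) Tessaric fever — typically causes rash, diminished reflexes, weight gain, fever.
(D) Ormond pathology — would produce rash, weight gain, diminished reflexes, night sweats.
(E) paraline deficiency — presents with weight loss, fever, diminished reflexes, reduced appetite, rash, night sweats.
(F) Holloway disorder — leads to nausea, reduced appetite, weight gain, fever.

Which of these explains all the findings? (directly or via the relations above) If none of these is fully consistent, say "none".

Checking each candidate against the observations:
(A) Dravin's disease — reduced appetite +; weight gain +; rash +; diminished reflexes + (through night sweats → diminished reflexes); night sweats +
(B) Brannigan's condition — reduced appetite +; weight gain -; rash +; diminished reflexes +; night sweats +
(C) Tessaric fever — reduced appetite -; weight gain +; rash +; diminished reflexes +; night sweats -
(D) Ormond pathology — reduced appetite -; weight gain +; rash +; diminished reflexes +; night sweats +
(E) paraline deficiency — reduced appetite +; weight gain -; rash +; diminished reflexes +; night sweats +
(F) Holloway disorder — does not account for rash, diminished reflexes, night sweats
(A) alone accounts for all the evidence.

A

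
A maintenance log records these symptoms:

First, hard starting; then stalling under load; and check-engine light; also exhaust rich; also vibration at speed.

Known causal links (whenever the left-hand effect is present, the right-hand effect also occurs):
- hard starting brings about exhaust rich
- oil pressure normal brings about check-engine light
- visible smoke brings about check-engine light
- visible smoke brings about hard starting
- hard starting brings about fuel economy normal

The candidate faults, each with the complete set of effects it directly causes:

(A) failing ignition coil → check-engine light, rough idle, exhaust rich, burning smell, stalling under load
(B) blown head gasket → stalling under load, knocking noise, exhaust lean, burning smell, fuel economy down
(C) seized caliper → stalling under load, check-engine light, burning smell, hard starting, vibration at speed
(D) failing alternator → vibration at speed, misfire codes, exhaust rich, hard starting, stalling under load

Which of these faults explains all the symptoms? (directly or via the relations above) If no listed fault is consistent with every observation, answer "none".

C

Checking each candidate against the observations:
(A) failing ignition coil — hard starting NO; stalling under load yes; check-engine light yes; exhaust rich yes; vibration at speed NO
(B) blown head gasket — hard starting NO; stalling under load yes; check-engine light NO; exhaust rich NO; vibration at speed NO
(C) seized caliper — hard starting yes; stalling under load yes; check-engine light yes; exhaust rich yes (by hard starting → exhaust rich); vibration at speed yes
(D) failing alternator — does not account for check-engine light
(C) is the only candidate with no mismatches.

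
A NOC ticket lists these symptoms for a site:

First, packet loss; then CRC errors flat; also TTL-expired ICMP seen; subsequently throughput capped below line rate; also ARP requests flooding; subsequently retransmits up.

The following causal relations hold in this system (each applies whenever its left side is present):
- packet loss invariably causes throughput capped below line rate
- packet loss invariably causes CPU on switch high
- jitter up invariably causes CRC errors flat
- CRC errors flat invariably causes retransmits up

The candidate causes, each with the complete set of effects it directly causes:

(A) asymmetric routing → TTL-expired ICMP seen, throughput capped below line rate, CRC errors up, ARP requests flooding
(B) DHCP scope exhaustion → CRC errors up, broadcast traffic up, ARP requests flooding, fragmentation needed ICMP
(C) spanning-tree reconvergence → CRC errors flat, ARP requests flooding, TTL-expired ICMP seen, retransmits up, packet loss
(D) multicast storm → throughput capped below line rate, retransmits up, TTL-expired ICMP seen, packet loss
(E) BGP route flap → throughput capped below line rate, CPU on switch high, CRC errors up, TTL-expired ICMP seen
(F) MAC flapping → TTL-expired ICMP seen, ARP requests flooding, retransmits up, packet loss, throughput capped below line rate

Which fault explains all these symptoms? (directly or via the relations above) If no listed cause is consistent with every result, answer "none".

C

Per-candidate check:
(A) asymmetric routing — fails on packet loss, CRC errors flat, retransmits up (predicts CRC errors up, not CRC errors flat)
(B) DHCP scope exhaustion — packet loss -; CRC errors flat -; TTL-expired ICMP seen -; throughput capped below line rate -; ARP requests flooding +; retransmits up -
(C) spanning-tree reconvergence — accounts for every observation (throughput capped below line rate by packet loss → throughput capped below line rate)
(D) multicast storm — does not account for CRC errors flat, ARP requests flooding
(E) BGP route flap — packet loss -; CRC errors flat -; TTL-expired ICMP seen +; throughput capped below line rate +; ARP requests flooding -; retransmits up -
(F) MAC flapping — does not account for CRC errors flat
(C) alone accounts for all the evidence.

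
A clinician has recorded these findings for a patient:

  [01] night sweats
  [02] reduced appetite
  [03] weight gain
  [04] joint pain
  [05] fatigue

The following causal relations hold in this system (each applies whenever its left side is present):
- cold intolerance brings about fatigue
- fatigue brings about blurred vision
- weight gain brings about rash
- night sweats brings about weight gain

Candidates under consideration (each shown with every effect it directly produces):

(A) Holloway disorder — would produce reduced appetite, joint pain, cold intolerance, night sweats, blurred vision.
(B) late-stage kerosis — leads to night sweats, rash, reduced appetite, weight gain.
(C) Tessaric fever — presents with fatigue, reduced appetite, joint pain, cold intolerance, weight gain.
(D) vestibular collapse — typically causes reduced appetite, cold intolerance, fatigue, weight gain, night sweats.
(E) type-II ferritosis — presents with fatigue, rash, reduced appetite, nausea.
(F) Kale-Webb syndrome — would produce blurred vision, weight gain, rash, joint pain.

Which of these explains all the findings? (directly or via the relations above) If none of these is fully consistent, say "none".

A

Checking each candidate against the observations:
(A) Holloway disorder — accounts for every observation (weight gain via night sweats → weight gain)
(B) late-stage kerosis — night sweats yes; reduced appetite yes; weight gain yes; joint pain NO; fatigue NO
(C) Tessaric fever — does not account for night sweats
(D) vestibular collapse — night sweats yes; reduced appetite yes; weight gain yes; joint pain NO; fatigue yes
(E) type-II ferritosis — night sweats NO; reduced appetite yes; weight gain NO; joint pain NO; fatigue yes
(F) Kale-Webb syndrome — does not account for night sweats, reduced appetite, fatigue
Only (A) is consistent with every observation.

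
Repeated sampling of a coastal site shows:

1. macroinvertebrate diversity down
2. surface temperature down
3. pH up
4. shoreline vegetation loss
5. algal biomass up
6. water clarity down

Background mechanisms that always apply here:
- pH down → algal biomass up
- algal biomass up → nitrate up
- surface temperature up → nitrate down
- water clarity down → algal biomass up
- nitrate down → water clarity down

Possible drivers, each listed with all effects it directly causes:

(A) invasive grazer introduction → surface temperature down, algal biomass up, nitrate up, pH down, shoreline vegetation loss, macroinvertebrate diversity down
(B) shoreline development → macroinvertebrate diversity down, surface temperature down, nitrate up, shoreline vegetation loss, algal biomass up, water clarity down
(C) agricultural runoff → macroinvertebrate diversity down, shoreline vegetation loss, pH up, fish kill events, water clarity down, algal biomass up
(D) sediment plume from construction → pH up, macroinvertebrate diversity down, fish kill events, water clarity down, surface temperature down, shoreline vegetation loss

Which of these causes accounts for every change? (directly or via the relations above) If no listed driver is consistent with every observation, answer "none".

For each candidate, compare predicted effects to what was observed:
(A) invasive grazer introduction — macroinvertebrate diversity down yes; surface temperature down yes; pH up NO; shoreline vegetation loss yes; algal biomass up yes; water clarity down NO
(B) shoreline development — does not account for pH up
(C) agricultural runoff — macroinvertebrate diversity down yes; surface temperature down NO; pH up yes; shoreline vegetation loss yes; algal biomass up yes; water clarity down yes
(D) sediment plume from construction — macroinvertebrate diversity down yes; surface temperature down yes; pH up yes; shoreline vegetation loss yes; algal biomass up yes (via water clarity down → algal biomass up); water clarity down yes
(D) is the only candidate with no mismatches.

D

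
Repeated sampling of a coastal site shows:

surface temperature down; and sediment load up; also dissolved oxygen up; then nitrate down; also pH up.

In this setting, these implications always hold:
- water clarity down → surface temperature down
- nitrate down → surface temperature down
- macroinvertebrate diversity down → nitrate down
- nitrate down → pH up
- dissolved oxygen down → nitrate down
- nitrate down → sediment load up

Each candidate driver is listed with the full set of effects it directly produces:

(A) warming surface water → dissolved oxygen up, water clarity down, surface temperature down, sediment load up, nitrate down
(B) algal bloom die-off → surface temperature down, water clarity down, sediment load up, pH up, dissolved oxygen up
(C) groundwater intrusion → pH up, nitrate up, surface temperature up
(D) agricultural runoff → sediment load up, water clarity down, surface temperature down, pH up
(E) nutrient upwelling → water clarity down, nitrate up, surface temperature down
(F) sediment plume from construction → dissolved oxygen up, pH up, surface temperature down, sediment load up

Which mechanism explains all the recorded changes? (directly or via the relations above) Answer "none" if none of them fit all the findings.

A

For each candidate, compare predicted effects to what was observed:
(A) warming surface water — surface temperature down yes; sediment load up yes; dissolved oxygen up yes; nitrate down yes; pH up yes (through nitrate down → pH up)
(B) algal bloom die-off — surface temperature down yes; sediment load up yes; dissolved oxygen up yes; nitrate down NO; pH up yes
(C) groundwater intrusion — surface temperature down NO; sediment load up NO; dissolved oxygen up NO; nitrate down NO; pH up yes
(D) agricultural runoff — surface temperature down yes; sediment load up yes; dissolved oxygen up NO; nitrate down NO; pH up yes
(E) nutrient upwelling — fails on sediment load up, dissolved oxygen up, nitrate down, pH up (predicts nitrate up, not nitrate down)
(F) sediment plume from construction — surface temperature down yes; sediment load up yes; dissolved oxygen up yes; nitrate down NO; pH up yes
(A) alone accounts for all the evidence.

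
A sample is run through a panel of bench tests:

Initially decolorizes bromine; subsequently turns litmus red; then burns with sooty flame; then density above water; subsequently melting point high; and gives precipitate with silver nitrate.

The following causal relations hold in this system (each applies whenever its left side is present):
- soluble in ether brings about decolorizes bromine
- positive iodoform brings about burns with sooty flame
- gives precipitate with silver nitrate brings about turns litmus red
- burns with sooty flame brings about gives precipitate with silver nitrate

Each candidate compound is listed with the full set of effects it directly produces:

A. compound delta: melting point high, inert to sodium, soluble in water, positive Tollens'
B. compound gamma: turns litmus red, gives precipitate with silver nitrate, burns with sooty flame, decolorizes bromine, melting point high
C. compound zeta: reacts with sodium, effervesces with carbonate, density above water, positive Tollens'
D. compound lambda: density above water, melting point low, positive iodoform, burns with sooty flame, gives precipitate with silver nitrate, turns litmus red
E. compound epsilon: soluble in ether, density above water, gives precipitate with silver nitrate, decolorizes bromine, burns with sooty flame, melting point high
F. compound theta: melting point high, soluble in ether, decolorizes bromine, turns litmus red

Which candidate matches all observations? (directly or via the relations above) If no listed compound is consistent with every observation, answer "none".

E

Per-candidate check:
(A) compound delta — does not account for decolorizes bromine, turns litmus red, burns with sooty flame, density above water, gives precipitate with silver nitrate
(B) compound gamma — does not account for density above water
(C) compound zeta — decolorizes bromine ✗; turns litmus red ✗; burns with sooty flame ✗; density above water ✓; melting point high ✗; gives precipitate with silver nitrate ✗
(D) compound lambda — fails on decolorizes bromine, melting point high (predicts melting point low, not melting point high)
(E) compound epsilon — decolorizes bromine ✓; turns litmus red ✓ (by gives precipitate with silver nitrate → turns litmus red); burns with sooty flame ✓; density above water ✓; melting point high ✓; gives precipitate with silver nitrate ✓
(F) compound theta — does not account for burns with sooty flame, density above water, gives precipitate with silver nitrate
(E) alone accounts for all the evidence.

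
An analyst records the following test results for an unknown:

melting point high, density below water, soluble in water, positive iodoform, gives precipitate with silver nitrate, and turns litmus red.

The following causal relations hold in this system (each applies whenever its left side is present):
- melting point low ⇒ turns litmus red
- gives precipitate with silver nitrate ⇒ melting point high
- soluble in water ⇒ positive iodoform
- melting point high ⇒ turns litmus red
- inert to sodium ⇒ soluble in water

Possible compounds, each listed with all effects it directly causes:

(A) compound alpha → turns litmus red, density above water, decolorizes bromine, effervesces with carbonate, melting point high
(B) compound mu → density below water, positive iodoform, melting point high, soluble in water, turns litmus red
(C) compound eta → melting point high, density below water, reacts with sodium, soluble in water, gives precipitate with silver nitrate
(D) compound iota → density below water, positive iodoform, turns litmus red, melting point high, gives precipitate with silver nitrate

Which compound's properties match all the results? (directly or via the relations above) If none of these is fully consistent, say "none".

For each candidate, compare predicted effects to what was observed:
(A) compound alpha — melting point high match; density below water miss; soluble in water miss; positive iodoform miss; gives precipitate with silver nitrate miss; turns litmus red match
(B) compound mu — melting point high match; density below water match; soluble in water match; positive iodoform match; gives precipitate with silver nitrate miss; turns litmus red match
(C) compound eta — melting point high match; density below water match; soluble in water match; positive iodoform match (via soluble in water → positive iodoform); gives precipitate with silver nitrate match; turns litmus red match (via melting point high → turns litmus red)
(D) compound iota — does not account for soluble in water
(C) alone accounts for all the evidence.

C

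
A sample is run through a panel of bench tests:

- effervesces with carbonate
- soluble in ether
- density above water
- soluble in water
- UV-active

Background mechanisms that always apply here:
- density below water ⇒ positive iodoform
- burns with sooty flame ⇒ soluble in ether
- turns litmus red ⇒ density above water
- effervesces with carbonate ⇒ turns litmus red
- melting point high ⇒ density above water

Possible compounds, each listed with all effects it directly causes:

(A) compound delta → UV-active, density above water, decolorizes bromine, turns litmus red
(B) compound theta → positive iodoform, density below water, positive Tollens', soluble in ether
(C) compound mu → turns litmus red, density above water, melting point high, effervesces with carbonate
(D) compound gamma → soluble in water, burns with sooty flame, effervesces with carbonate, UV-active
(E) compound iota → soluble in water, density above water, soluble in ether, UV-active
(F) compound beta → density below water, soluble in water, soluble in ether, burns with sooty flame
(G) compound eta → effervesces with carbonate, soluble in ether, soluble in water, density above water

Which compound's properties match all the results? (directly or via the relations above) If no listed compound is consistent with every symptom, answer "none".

D

For each candidate, compare predicted effects to what was observed:
(A) compound delta — does not account for effervesces with carbonate, soluble in ether, soluble in water
(B) compound theta — effervesces with carbonate ✗; soluble in ether ✓; density above water ✗; soluble in water ✗; UV-active ✗
(C) compound mu — effervesces with carbonate ✓; soluble in ether ✗; density above water ✓; soluble in water ✗; UV-active ✗
(D) compound gamma — effervesces with carbonate ✓; soluble in ether ✓ (by burns with sooty flame → soluble in ether); density above water ✓ (by effervesces with carbonate → turns litmus red → density above water); soluble in water ✓; UV-active ✓
(E) compound iota — effervesces with carbonate ✗; soluble in ether ✓; density above water ✓; soluble in water ✓; UV-active ✓
(F) compound beta — fails on effervesces with carbonate, density above water, UV-active (predicts density below water, not density above water)
(G) compound eta — effervesces with carbonate ✓; soluble in ether ✓; density above water ✓; soluble in water ✓; UV-active ✗
(D) is the only candidate with no mismatches.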